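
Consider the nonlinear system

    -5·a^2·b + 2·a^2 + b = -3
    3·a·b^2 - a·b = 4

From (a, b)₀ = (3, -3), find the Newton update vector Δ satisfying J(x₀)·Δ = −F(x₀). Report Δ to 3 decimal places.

(-1.099, 0.931)

At (3, -3): F = (153.000, 86.000).
Jacobian J = [[-10·a·b + 4·a, -5·a^2 + 1], [3·b^2 - b, 6·a·b - a]].
At the point, J = [[102.000, -44.000], [30.000, -57.000]] (det J = -4494.000).
Solving J·Δ = −F gives Δ = (-1.099, 0.931).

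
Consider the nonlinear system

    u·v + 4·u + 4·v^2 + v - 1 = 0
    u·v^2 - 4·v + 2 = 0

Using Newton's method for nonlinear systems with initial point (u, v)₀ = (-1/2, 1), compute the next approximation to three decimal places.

At (-1/2, 1): F = (1.500, -2.500).
Jacobian J = [[v + 4, u + 8·v + 1], [v^2, 2·u·v - 4]].
At the point, J = [[5.000, 8.500], [1.000, -5.000]] (det J = -33.500).
Solving J·Δ = −F gives Δ = (0.410, -0.418).
Then the next iterate is (u, v)₁ = (-0.090, 0.582).

(-0.090, 0.582)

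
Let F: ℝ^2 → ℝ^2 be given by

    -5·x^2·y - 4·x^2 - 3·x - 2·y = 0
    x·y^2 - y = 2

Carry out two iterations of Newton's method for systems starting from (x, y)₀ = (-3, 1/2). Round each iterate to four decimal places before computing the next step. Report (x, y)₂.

At (-3, 1/2): F = (-50.5000, -3.2500).
Jacobian J = [[-10·x·y - 8·x - 3, -5·x^2 - 2], [y^2, 2·x·y - 1]].
At the point, J = [[36.0000, -47.0000], [0.2500, -4.0000]] (det J = -132.2500).
Solving J·Δ = −F gives Δ = (0.3724, -0.7892).
Then the next iterate is (x, y)₁ = (-2.6276, -0.2892).
Round to (-2.6276, -0.2892) and repeat: F = (-9.172336, -1.930564), J = [[10.421781, -36.521409], [0.083637, 0.519804]].
Δ = (8.8853, 2.2844), so (x, y)₂ = (6.2577, 1.9952).

(6.2577, 1.9952)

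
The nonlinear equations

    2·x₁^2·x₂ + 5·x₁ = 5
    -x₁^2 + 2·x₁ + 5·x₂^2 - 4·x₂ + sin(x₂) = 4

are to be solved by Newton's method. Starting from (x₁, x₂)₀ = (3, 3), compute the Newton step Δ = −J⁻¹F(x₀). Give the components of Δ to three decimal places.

(-1.030, -1.210)

At (3, 3): F = (64.000, 26.14112).
Jacobian J = [[4·x₁·x₂ + 5, 2·x₁^2], [-2·x₁ + 2, 10·x₂ + cos(x₂) - 4]].
At the point, J = [[41.000, 18.000], [-4.000, 25.01001]] (det J = 1097.41031).
Solving J·Δ = −F gives Δ = (-1.030, -1.210).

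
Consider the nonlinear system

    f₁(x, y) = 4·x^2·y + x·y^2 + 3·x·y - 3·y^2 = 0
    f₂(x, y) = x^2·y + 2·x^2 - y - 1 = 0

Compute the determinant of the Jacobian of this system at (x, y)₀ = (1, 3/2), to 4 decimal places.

J = [[8·x·y + y^2 + 3·y, 4·x^2 + 2·x·y + 3·x - 6·y], [2·x·y + 4·x, x^2 - 1]].
At the point, J = [[18.7500, 1.0000], [7.0000, 0.0000]].
det J = -7.0000.

-7.0000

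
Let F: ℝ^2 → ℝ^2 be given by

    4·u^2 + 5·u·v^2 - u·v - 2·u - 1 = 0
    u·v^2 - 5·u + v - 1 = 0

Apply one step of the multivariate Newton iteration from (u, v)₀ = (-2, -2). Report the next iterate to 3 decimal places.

(0.346, -1.628)

At (-2, -2): F = (-25.000, -1.000).
Jacobian J = [[8·u + 5·v^2 - v - 2, 10·u·v - u], [v^2 - 5, 2·u·v + 1]].
At the point, J = [[4.000, 42.000], [-1.000, 9.000]] (det J = 78.000).
Solving J·Δ = −F gives Δ = (2.346, 0.372).
Then the next iterate is (u, v)₁ = (0.346, -1.628).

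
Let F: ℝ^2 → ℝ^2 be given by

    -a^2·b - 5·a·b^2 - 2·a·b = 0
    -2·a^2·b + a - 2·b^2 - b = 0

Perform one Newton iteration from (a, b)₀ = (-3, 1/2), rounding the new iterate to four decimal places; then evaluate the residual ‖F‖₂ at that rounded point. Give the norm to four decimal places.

At (-3, 1/2): F = (2.2500, -13.0000).
Jacobian J = [[-2·a·b - 5·b^2 - 2·b, -a^2 - 10·a·b - 2·a], [-4·a·b + 1, -2·a^2 - 4·b - 1]].
At the point, J = [[0.7500, 12.0000], [7.0000, -21.0000]] (det J = -99.7500).
Solving J·Δ = −F gives Δ = (1.0902, -0.2556).
Then the next iterate is (a, b)₁ = (-1.9098, 0.2444).
Re-evaluating at (-1.9098, 0.2444): F = (0.612476, -4.056481), so ‖F‖₂ = 4.1025.

4.1025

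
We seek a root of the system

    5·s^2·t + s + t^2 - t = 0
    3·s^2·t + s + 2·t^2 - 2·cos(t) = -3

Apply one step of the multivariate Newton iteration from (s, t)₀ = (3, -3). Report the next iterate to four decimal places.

(2.5390, -0.9219)

At (3, -3): F = (-120.0000, -55.020015).
Jacobian J = [[10·s·t + 1, 5·s^2 + 2·t - 1], [6·s·t + 1, 3·s^2 + 4·t + 2·sin(t)]].
At the point, J = [[-89.0000, 38.0000], [-53.0000, 14.717760]] (det J = 704.119361).
Solving J·Δ = −F gives Δ = (-0.4610, 2.0781).
Then the next iterate is (s, t)₁ = (2.5390, -0.9219).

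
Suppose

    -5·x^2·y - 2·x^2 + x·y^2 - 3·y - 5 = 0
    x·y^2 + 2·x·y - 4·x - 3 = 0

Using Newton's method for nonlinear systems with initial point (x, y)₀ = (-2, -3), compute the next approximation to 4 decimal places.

At (-2, -3): F = (38.0000, -1.0000).
Jacobian J = [[-10·x·y - 4·x + y^2, -5·x^2 + 2·x·y - 3], [y^2 + 2·y - 4, 2·x·y + 2·x]].
At the point, J = [[-43.0000, -11.0000], [-1.0000, 8.0000]] (det J = -355.0000).
Solving J·Δ = −F gives Δ = (0.8254, 0.2282).
Then the next iterate is (x, y)₁ = (-1.1746, -2.7718).

(-1.1746, -2.7718)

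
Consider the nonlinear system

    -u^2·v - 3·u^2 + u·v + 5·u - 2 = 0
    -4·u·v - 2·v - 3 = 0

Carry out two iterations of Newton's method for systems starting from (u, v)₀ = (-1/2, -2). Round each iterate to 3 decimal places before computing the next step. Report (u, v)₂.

At (-1/2, -2): F = (-3.750, -3.000).
Jacobian J = [[-2·u·v - 6·u + v + 5, -u^2 + u], [-4·v, -4·u - 2]].
At the point, J = [[4.000, -0.750], [8.000, 0.000]] (det J = 6.000).
Solving J·Δ = −F gives Δ = (0.375, -3.000).
Then the next iterate is (u, v)₁ = (-0.125, -5.000).
Round to (-0.125, -5.000) and repeat: F = (-1.96875, 4.500), J = [[-0.500, -0.14062], [20.000, -1.500]].
Δ = (-1.007, -10.421), so (u, v)₂ = (-1.132, -15.421).

(-1.132, -15.421)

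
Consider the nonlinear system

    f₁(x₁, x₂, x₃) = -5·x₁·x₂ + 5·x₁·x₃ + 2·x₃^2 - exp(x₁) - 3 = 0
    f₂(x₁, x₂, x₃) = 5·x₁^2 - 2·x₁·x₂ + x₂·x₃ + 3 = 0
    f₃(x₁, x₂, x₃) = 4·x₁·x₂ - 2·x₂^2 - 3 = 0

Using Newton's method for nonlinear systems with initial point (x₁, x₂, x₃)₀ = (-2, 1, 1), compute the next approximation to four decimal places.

At (-2, 1, 1): F = (-1.135335, 28.0000, -13.0000).
Jacobian J = [[-5·x₂ + 5·x₃ - exp(x₁), -5·x₁, 5·x₁ + 4·x₃], [10·x₁ - 2·x₂, -2·x₁ + x₃, x₂], [4·x₂, 4·x₁ - 4·x₂, 0]].
At the point, J = [[-0.135335, 10.0000, -6.0000], [-22.0000, 5.0000, 1.0000], [4.0000, -12.0000, 0.0000]] (det J = -1425.624023).
Solving J·Δ = −F gives Δ = (1.0398, -0.7367, -1.4406).
Then the next iterate is (x₁, x₂, x₃)₁ = (-0.9602, 0.2633, -0.4406).

(-0.9602, 0.2633, -0.4406)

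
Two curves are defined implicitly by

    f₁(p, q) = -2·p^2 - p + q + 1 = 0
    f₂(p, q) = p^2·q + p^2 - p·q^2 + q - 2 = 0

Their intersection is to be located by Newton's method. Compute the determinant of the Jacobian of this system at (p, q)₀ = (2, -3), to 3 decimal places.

J = [[-4·p - 1, 1], [2·p·q + 2·p - q^2, p^2 - 2·p·q + 1]].
At the point, J = [[-9.000, 1.000], [-17.000, 17.000]].
det J = -136.000.

-136.000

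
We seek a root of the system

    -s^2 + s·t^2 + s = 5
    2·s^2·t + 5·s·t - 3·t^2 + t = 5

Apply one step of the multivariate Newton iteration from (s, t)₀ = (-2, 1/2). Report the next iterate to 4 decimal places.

At (-2, 1/2): F = (-11.5000, -6.2500).
Jacobian J = [[-2·s + t^2 + 1, 2·s·t], [4·s·t + 5·t, 2·s^2 + 5·s - 6·t + 1]].
At the point, J = [[5.2500, -2.0000], [-1.5000, -4.0000]] (det J = -24.0000).
Solving J·Δ = −F gives Δ = (1.3958, -2.0859).
Then the next iterate is (s, t)₁ = (-0.6042, -1.5859).

(-0.6042, -1.5859)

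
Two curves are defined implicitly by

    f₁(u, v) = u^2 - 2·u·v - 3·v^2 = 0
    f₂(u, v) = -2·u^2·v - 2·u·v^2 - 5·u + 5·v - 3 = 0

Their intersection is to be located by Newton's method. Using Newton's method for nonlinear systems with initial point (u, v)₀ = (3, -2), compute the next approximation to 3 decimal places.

At (3, -2): F = (9.000, -16.000).
Jacobian J = [[2·u - 2·v, -2·u - 6·v], [-4·u·v - 2·v^2 - 5, -2·u^2 - 4·u·v + 5]].
At the point, J = [[10.000, 6.000], [11.000, 11.000]] (det J = 44.000).
Solving J·Δ = −F gives Δ = (-4.432, 5.886).
Then the next iterate is (u, v)₁ = (-1.432, 3.886).

(-1.432, 3.886)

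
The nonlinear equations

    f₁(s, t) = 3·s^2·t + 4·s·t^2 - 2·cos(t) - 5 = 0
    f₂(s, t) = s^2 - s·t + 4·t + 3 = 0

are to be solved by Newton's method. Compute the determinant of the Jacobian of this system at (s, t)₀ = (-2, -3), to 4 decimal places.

J = [[6·s·t + 4·t^2, 3·s^2 + 8·s·t + 2·sin(t)], [2·s - t, -s + 4]].
At the point, J = [[72.0000, 59.717760], [-1.0000, 6.0000]].
det J = 491.7178.

491.7178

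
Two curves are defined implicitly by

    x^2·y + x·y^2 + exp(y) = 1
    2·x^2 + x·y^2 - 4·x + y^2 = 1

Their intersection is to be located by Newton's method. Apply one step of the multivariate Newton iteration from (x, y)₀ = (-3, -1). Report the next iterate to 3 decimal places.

At (-3, -1): F = (-12.63212, 27.000).
Jacobian J = [[2·x·y + y^2, x^2 + 2·x·y + exp(y)], [4·x + y^2 - 4, 2·x·y + 2·y]].
At the point, J = [[7.000, 15.36788], [-15.000, 4.000]] (det J = 258.51819).
Solving J·Δ = −F gives Δ = (1.800, 0.002).
Then the next iterate is (x, y)₁ = (-1.200, -0.998).

(-1.200, -0.998)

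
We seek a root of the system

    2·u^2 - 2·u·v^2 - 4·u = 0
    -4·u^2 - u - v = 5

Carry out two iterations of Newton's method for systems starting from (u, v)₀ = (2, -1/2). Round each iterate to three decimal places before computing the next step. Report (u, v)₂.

(-1.031, 2.277)

At (2, -1/2): F = (-1.000, -22.500).
Jacobian J = [[4·u - 2·v^2 - 4, -4·u·v], [-8·u - 1, -1]].
At the point, J = [[3.500, 4.000], [-17.000, -1.000]] (det J = 64.500).
Solving J·Δ = −F gives Δ = (-1.411, 1.484).
Then the next iterate is (u, v)₁ = (0.589, 0.984).
Round to (0.589, 0.984) and repeat: F = (-2.80276, -7.96068), J = [[-3.58051, -2.31830], [-5.712, -1.000]].
Δ = (-1.620, 1.293), so (u, v)₂ = (-1.031, 2.277).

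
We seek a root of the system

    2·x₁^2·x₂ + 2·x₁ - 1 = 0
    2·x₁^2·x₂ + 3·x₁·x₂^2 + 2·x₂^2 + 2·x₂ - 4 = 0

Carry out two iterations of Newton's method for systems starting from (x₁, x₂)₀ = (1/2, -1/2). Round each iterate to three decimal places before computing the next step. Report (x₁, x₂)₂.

(2.268, -3.614)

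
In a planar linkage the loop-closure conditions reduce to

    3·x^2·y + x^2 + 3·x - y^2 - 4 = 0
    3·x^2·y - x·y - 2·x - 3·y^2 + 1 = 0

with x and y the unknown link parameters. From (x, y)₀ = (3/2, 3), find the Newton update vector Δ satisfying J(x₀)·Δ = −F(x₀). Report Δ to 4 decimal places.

At (3/2, 3): F = (14.0000, -13.2500).
Jacobian J = [[6·x·y + 2·x + 3, 3·x^2 - 2·y], [6·x·y - y - 2, 3·x^2 - x - 6·y]].
At the point, J = [[33.0000, 0.7500], [22.0000, -12.7500]] (det J = -437.2500).
Solving J·Δ = −F gives Δ = (-0.3855, -1.7044).

(-0.3855, -1.7044)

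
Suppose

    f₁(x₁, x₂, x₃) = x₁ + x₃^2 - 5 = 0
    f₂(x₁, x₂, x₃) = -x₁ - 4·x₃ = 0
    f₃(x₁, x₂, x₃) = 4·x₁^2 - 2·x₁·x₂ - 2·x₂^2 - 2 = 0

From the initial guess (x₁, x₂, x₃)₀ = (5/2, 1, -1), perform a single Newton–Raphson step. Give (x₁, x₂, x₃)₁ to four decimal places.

(4.0000, 5.7778, -1.0000)

At (5/2, 1, -1): F = (-1.5000, 1.5000, 16.0000).
Jacobian J = [[1, 0, 2·x₃], [-1, 0, -4], [8·x₁ - 2·x₂, -2·x₁ - 4·x₂, 0]].
At the point, J = [[1.0000, 0.0000, -2.0000], [-1.0000, 0.0000, -4.0000], [18.0000, -9.0000, 0.0000]] (det J = -54.0000).
Solving J·Δ = −F gives Δ = (1.5000, 4.7778, 0.0000).
Then the next iterate is (x₁, x₂, x₃)₁ = (4.0000, 5.7778, -1.0000).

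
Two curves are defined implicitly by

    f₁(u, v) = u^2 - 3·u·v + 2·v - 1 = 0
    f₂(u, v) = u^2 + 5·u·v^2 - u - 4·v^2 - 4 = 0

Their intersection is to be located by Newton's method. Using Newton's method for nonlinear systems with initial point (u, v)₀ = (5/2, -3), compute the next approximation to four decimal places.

At (5/2, -3): F = (21.7500, 76.2500).
Jacobian J = [[2·u - 3·v, -3·u + 2], [2·u + 5·v^2 - 1, 10·u·v - 8·v]].
At the point, J = [[14.0000, -5.5000], [49.0000, -51.0000]] (det J = -444.5000).
Solving J·Δ = −F gives Δ = (-1.5520, 0.0039).
Then the next iterate is (u, v)₁ = (0.9480, -2.9961).

(0.9480, -2.9961)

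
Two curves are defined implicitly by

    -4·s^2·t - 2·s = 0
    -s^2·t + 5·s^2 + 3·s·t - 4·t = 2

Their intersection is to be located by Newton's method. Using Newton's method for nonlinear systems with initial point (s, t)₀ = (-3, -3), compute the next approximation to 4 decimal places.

(0.3396, -6.6981)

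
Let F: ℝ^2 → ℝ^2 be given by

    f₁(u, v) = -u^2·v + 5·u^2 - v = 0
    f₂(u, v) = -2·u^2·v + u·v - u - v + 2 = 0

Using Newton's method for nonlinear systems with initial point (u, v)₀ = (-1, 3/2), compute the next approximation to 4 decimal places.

At (-1, 3/2): F = (2.0000, -3.0000).
Jacobian J = [[-2·u·v + 10·u, -u^2 - 1], [-4·u·v + v - 1, -2·u^2 + u - 1]].
At the point, J = [[-7.0000, -2.0000], [6.5000, -4.0000]] (det J = 41.0000).
Solving J·Δ = −F gives Δ = (0.3415, -0.1951).
Then the next iterate is (u, v)₁ = (-0.6585, 1.3049).

(-0.6585, 1.3049)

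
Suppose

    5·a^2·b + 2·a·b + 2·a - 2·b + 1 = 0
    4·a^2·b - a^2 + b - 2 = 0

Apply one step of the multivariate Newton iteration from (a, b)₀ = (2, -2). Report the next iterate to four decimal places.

(-0.7821, -5.5385)

At (2, -2): F = (-39.0000, -40.0000).
Jacobian J = [[10·a·b + 2·b + 2, 5·a^2 + 2·a - 2], [8·a·b - 2·a, 4·a^2 + 1]].
At the point, J = [[-42.0000, 22.0000], [-36.0000, 17.0000]] (det J = 78.0000).
Solving J·Δ = −F gives Δ = (-2.7821, -3.5385).
Then the next iterate is (a, b)₁ = (-0.7821, -5.5385).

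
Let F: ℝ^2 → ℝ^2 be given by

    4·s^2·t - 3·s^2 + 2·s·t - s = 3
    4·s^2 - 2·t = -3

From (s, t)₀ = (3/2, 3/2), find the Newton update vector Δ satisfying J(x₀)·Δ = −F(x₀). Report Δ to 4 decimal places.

At (3/2, 3/2): F = (6.7500, 9.0000).
Jacobian J = [[8·s·t - 6·s + 2·t - 1, 4·s^2 + 2·s], [8·s, -2]].
At the point, J = [[11.0000, 12.0000], [12.0000, -2.0000]] (det J = -166.0000).
Solving J·Δ = −F gives Δ = (-0.7319, 0.1084).

(-0.7319, 0.1084)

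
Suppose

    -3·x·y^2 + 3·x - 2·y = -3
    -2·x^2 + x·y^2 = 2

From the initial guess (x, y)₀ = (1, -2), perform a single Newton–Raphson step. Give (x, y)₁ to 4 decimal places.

(0.7778, -2.0000)

At (1, -2): F = (-2.0000, 0.0000).
Jacobian J = [[-3·y^2 + 3, -6·x·y - 2], [-4·x + y^2, 2·x·y]].
At the point, J = [[-9.0000, 10.0000], [0.0000, -4.0000]] (det J = 36.0000).
Solving J·Δ = −F gives Δ = (-0.2222, 0.0000).
Then the next iterate is (x, y)₁ = (0.7778, -2.0000).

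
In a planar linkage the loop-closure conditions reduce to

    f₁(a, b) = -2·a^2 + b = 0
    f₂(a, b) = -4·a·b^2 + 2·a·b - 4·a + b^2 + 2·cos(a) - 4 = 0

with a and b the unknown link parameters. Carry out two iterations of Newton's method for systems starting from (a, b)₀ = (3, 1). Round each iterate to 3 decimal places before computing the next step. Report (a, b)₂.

(2.328, 9.505)

At (3, 1): F = (-17.000, -22.97998).
Jacobian J = [[-4·a, 1], [-4·b^2 + 2·b - 2·sin(a) - 4, -8·a·b + 2·a + 2·b]].
At the point, J = [[-12.000, 1.000], [-6.28224, -16.000]] (det J = 198.28224).
Solving J·Δ = −F gives Δ = (-1.488, -0.852).
Then the next iterate is (a, b)₁ = (1.512, 0.148).
Round to (1.512, 0.148) and repeat: F = (-4.42429, -9.59349), J = [[-6.048, 1.000], [-5.78816, 1.52979]].
Δ = (0.816, 9.357), so (a, b)₂ = (2.328, 9.505).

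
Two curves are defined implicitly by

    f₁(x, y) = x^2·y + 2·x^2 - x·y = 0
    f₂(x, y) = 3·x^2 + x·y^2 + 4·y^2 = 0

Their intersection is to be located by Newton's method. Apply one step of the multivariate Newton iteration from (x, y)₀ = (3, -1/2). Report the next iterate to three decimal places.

At (3, -1/2): F = (15.000, 28.750).
Jacobian J = [[2·x·y + 4·x - y, x^2 - x], [6·x + y^2, 2·x·y + 8·y]].
At the point, J = [[9.500, 6.000], [18.250, -7.000]] (det J = -176.000).
Solving J·Δ = −F gives Δ = (-1.577, -0.004).
Then the next iterate is (x, y)₁ = (1.423, -0.504).

(1.423, -0.504)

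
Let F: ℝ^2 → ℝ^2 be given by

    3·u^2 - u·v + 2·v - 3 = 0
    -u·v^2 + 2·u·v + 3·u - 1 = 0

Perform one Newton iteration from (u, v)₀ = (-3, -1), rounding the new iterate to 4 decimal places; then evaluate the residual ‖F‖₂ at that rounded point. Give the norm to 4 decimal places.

3.6932

At (-3, -1): F = (19.0000, -1.0000).
Jacobian J = [[6·u - v, -u + 2], [-v^2 + 2·v + 3, -2·u·v + 2·u]].
At the point, J = [[-17.0000, 5.0000], [0.0000, -12.0000]] (det J = 204.0000).
Solving J·Δ = −F gives Δ = (1.0931, -0.0833).
Then the next iterate is (u, v)₁ = (-1.9069, -1.0833).
Re-evaluating at (-1.9069, -1.0833): F = (3.676458, -0.351389), so ‖F‖₂ = 3.6932.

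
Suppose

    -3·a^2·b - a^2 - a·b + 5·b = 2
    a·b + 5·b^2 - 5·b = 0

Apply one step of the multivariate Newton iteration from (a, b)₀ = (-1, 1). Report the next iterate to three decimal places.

(-1.120, 1.280)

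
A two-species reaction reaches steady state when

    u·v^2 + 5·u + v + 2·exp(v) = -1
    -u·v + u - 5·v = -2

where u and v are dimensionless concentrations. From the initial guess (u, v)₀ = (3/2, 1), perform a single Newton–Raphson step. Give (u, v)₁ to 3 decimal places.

At (3/2, 1): F = (16.43656, -3.000).
Jacobian J = [[v^2 + 5, 2·u·v + 2·exp(v) + 1], [-v + 1, -u - 5]].
At the point, J = [[6.000, 9.43656], [0.000, -6.500]] (det J = -39.000).
Solving J·Δ = −F gives Δ = (-2.014, -0.462).
Then the next iterate is (u, v)₁ = (-0.514, 0.538).

(-0.514, 0.538)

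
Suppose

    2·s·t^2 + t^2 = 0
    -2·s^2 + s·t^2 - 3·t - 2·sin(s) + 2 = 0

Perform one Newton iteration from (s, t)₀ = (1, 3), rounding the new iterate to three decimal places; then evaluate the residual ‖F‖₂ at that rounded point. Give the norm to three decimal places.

461.721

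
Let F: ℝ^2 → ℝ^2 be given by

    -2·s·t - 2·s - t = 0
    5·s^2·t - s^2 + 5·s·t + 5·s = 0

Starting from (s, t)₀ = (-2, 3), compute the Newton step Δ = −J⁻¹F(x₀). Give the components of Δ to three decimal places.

At (-2, 3): F = (13.000, 16.000).
Jacobian J = [[-2·t - 2, -2·s - 1], [10·s·t - 2·s + 5·t + 5, 5·s^2 + 5·s]].
At the point, J = [[-8.000, 3.000], [-36.000, 10.000]] (det J = 28.000).
Solving J·Δ = −F gives Δ = (-2.929, -12.143).

(-2.929, -12.143)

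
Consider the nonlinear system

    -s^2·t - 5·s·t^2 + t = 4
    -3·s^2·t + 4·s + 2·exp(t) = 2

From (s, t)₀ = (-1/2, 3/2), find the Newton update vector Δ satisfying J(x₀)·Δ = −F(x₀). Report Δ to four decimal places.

(-0.0604, -0.4048)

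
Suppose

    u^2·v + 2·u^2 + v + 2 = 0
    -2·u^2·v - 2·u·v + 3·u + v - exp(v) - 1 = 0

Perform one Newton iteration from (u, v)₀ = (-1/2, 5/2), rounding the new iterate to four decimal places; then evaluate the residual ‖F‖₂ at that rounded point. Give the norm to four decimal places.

8.1105

At (-1/2, 5/2): F = (5.6250, -10.932494).
Jacobian J = [[2·u·v + 4·u, u^2 + 1], [-4·u·v - 2·v + 3, -2·u^2 - 2·u - exp(v) + 1]].
At the point, J = [[-4.5000, 1.2500], [3.0000, -10.682494]] (det J = 44.321223).
Solving J·Δ = −F gives Δ = (1.0474, -0.7292).
Then the next iterate is (u, v)₁ = (0.5474, 1.7708).
Re-evaluating at (0.5474, 1.7708): F = (4.900708, -6.462453), so ‖F‖₂ = 8.1105.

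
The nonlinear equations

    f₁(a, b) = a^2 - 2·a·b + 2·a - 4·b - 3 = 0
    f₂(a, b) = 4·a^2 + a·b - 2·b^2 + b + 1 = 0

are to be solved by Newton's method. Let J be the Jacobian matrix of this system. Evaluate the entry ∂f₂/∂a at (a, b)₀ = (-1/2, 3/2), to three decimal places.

∂f₂/∂a = 8·a + b.
At (-1/2, 3/2) this is -2.500.

-2.500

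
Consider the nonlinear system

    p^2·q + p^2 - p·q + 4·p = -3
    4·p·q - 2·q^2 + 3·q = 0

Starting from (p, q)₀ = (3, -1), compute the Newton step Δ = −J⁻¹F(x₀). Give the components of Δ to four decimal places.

(-3.7311, 0.1092)

At (3, -1): F = (18.0000, -17.0000).
Jacobian J = [[2·p·q + 2·p - q + 4, p^2 - p], [4·q, 4·p - 4·q + 3]].
At the point, J = [[5.0000, 6.0000], [-4.0000, 19.0000]] (det J = 119.0000).
Solving J·Δ = −F gives Δ = (-3.7311, 0.1092).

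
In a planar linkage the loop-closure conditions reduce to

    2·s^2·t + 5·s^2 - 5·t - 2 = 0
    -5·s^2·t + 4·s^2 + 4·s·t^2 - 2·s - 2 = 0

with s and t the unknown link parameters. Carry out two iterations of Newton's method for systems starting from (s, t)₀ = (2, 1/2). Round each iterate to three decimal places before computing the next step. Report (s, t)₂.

At (2, 1/2): F = (19.500, 2.000).
Jacobian J = [[4·s·t + 10·s, 2·s^2 - 5], [-10·s·t + 8·s + 4·t^2 - 2, -5·s^2 + 8·s·t]].
At the point, J = [[24.000, 3.000], [5.000, -12.000]] (det J = -303.000).
Solving J·Δ = −F gives Δ = (-0.792, -0.163).
Then the next iterate is (s, t)₁ = (1.208, 0.337).
Round to (1.208, 0.337) and repeat: F = (4.59486, -0.48904), J = [[13.70838, -2.08147], [4.04732, -4.03955]].
Δ = (-0.417, -0.539), so (s, t)₂ = (0.791, -0.202).

(0.791, -0.202)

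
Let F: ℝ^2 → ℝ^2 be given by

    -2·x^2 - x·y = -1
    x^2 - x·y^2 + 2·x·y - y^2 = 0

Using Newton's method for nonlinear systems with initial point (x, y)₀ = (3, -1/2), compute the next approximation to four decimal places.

At (3, -1/2): F = (-15.5000, 5.0000).
Jacobian J = [[-4·x - y, -x], [2·x - y^2 + 2·y, -2·x·y + 2·x - 2·y]].
At the point, J = [[-11.5000, -3.0000], [4.7500, 10.0000]] (det J = -100.7500).
Solving J·Δ = −F gives Δ = (-1.3896, 0.1600).
Then the next iterate is (x, y)₁ = (1.6104, -0.3400).

(1.6104, -0.3400)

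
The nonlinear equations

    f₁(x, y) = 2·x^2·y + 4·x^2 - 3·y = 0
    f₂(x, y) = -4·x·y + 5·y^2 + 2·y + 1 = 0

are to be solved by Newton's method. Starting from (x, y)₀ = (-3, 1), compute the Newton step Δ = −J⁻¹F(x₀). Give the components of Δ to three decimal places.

(1.149, -0.642)

At (-3, 1): F = (51.000, 20.000).
Jacobian J = [[4·x·y + 8·x, 2·x^2 - 3], [-4·y, -4·x + 10·y + 2]].
At the point, J = [[-36.000, 15.000], [-4.000, 24.000]] (det J = -804.000).
Solving J·Δ = −F gives Δ = (1.149, -0.642).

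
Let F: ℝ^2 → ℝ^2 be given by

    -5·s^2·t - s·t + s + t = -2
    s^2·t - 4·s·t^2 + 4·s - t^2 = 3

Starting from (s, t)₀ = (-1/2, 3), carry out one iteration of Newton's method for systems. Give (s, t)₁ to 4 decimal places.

(-0.6431, 1.4389)

At (-1/2, 3): F = (2.2500, 4.7500).
Jacobian J = [[-10·s·t - t + 1, -5·s^2 - s + 1], [2·s·t - 4·t^2 + 4, s^2 - 8·s·t - 2·t]].
At the point, J = [[13.0000, 0.2500], [-35.0000, 6.2500]] (det J = 90.0000).
Solving J·Δ = −F gives Δ = (-0.1431, -1.5611).
Then the next iterate is (s, t)₁ = (-0.6431, 1.4389).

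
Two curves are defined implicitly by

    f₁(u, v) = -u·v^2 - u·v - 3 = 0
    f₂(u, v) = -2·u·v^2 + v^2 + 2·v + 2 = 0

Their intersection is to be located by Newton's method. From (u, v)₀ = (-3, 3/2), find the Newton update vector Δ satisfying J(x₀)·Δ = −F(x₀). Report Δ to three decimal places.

At (-3, 3/2): F = (8.250, 20.750).
Jacobian J = [[-v^2 - v, -2·u·v - u], [-2·v^2, -4·u·v + 2·v + 2]].
At the point, J = [[-3.750, 12.000], [-4.500, 23.000]] (det J = -32.250).
Solving J·Δ = −F gives Δ = (-1.837, -1.262).

(-1.837, -1.262)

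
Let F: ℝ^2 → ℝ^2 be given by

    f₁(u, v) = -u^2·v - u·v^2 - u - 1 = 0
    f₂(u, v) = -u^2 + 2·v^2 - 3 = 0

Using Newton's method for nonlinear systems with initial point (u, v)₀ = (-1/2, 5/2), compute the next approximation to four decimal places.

(-0.5163, 1.5766)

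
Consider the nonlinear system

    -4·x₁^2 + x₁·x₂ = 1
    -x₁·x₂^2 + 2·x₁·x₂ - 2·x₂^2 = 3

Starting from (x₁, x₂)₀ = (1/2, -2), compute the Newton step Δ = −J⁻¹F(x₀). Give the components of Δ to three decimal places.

(-0.411, 1.065)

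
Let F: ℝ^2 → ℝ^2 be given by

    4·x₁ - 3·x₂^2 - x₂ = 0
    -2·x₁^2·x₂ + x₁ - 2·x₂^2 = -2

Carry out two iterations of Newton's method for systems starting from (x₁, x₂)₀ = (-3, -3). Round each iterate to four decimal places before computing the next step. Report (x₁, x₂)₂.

At (-3, -3): F = (-36.0000, 35.0000).
Jacobian J = [[4, -6·x₂ - 1], [-4·x₁·x₂ + 1, -2·x₁^2 - 4·x₂]].
At the point, J = [[4.0000, 17.0000], [-35.0000, -6.0000]] (det J = 571.0000).
Solving J·Δ = −F gives Δ = (0.6637, 1.9615).
Then the next iterate is (x₁, x₂)₁ = (-2.3363, -1.0385).
Round to (-2.3363, -1.0385) and repeat: F = (-11.542147, 8.843620), J = [[4.0000, 5.2310], [-8.704990, -6.762595]].
Δ = (-1.7199, 3.5217), so (x₁, x₂)₂ = (-4.0562, 2.4832).

(-4.0562, 2.4832)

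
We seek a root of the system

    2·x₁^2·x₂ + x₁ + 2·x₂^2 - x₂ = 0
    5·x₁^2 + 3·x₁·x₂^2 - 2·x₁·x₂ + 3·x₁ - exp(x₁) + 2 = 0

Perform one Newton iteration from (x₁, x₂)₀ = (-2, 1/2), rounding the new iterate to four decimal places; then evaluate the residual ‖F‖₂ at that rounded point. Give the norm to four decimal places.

4.3273

At (-2, 1/2): F = (2.0000, 16.364665).
Jacobian J = [[4·x₁·x₂ + 1, 2·x₁^2 + 4·x₂ - 1], [10·x₁ + 3·x₂^2 - 2·x₂ - exp(x₁) + 3, 6·x₁·x₂ - 2·x₁]].
At the point, J = [[-3.0000, 9.0000], [-17.385335, -2.0000]] (det J = 162.468018).
Solving J·Δ = −F gives Δ = (0.9311, 0.0882).
Then the next iterate is (x₁, x₂)₁ = (-1.0689, 0.5882).
Re-evaluating at (-1.0689, 0.5882): F = (0.378951, 4.310652), so ‖F‖₂ = 4.3273.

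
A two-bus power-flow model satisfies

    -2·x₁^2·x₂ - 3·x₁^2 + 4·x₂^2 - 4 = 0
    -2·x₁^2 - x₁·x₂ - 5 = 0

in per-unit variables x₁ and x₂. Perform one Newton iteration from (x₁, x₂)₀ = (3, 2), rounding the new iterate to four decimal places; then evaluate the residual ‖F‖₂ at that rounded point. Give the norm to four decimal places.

At (3, 2): F = (-51.0000, -29.0000).
Jacobian J = [[-4·x₁·x₂ - 6·x₁, -2·x₁^2 + 8·x₂], [-4·x₁ - x₂, -x₁]].
At the point, J = [[-42.0000, -2.0000], [-14.0000, -3.0000]] (det J = 98.0000).
Solving J·Δ = −F gives Δ = (-0.9694, -5.1429).
Then the next iterate is (x₁, x₂)₁ = (2.0306, -3.1429).
Re-evaluating at (2.0306, -3.1429): F = (49.059740, -6.864700), so ‖F‖₂ = 49.5377.

49.5377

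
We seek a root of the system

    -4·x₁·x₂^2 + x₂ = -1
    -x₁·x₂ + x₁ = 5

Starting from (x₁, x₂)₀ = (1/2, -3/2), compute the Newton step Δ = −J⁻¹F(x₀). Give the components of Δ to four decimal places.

(2.2115, 3.5577)

At (1/2, -3/2): F = (-5.0000, -3.7500).
Jacobian J = [[-4·x₂^2, -8·x₁·x₂ + 1], [-x₂ + 1, -x₁]].
At the point, J = [[-9.0000, 7.0000], [2.5000, -0.5000]] (det J = -13.0000).
Solving J·Δ = −F gives Δ = (2.2115, 3.5577).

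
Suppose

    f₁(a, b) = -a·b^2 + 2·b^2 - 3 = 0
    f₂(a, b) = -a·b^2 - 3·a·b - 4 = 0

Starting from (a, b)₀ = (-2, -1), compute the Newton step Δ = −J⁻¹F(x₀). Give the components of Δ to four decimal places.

(4.4286, -0.4286)

At (-2, -1): F = (1.0000, -8.0000).
Jacobian J = [[-b^2, -2·a·b + 4·b], [-b^2 - 3·b, -2·a·b - 3·a]].
At the point, J = [[-1.0000, -8.0000], [2.0000, 2.0000]] (det J = 14.0000).
Solving J·Δ = −F gives Δ = (4.4286, -0.4286).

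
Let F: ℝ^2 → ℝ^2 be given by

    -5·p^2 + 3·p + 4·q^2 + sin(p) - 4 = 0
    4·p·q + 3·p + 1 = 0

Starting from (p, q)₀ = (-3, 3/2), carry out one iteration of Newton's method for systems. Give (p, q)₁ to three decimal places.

(-1.168, 0.708)

At (-3, 3/2): F = (-49.14112, -26.000).
Jacobian J = [[-10·p + cos(p) + 3, 8·q], [4·q + 3, 4·p]].
At the point, J = [[32.01001, 12.000], [9.000, -12.000]] (det J = -492.12009).
Solving J·Δ = −F gives Δ = (1.832, -0.792).
Then the next iterate is (p, q)₁ = (-1.168, 0.708).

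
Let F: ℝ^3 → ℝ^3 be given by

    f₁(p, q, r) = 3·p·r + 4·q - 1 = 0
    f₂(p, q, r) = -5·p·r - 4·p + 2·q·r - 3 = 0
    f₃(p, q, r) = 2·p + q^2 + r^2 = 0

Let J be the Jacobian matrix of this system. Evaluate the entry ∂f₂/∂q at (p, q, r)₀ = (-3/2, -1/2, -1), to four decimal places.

∂f₂/∂q = 2·r.
At (-3/2, -1/2, -1) this is -2.0000.

-2.0000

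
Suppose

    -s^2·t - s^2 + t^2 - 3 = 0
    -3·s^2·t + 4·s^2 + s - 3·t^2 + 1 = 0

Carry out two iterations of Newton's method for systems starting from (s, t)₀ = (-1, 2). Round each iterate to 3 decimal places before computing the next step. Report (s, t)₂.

(1.357, 0.950)

At (-1, 2): F = (-2.000, -14.000).
Jacobian J = [[-2·s·t - 2·s, -s^2 + 2·t], [-6·s·t + 8·s + 1, -3·s^2 - 6·t]].
At the point, J = [[6.000, 3.000], [5.000, -15.000]] (det J = -105.000).
Solving J·Δ = −F gives Δ = (0.686, -0.705).
Then the next iterate is (s, t)₁ = (-0.314, 1.295).
Round to (-0.314, 1.295) and repeat: F = (-1.54925, -4.33374), J = [[1.44126, 2.49140], [0.92778, -8.06579]].
Δ = (1.671, -0.345), so (s, t)₂ = (1.357, 0.950).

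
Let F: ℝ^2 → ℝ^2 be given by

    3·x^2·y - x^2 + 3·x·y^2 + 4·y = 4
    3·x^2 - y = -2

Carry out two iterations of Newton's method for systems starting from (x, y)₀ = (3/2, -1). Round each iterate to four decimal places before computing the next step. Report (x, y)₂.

(0.3914, 1.8979)

At (3/2, -1): F = (-12.5000, 9.7500).
Jacobian J = [[6·x·y - 2·x + 3·y^2, 3·x^2 + 6·x·y + 4], [6·x, -1]].
At the point, J = [[-9.0000, 1.7500], [9.0000, -1.0000]] (det J = -6.7500).
Solving J·Δ = −F gives Δ = (-0.6759, 3.6667).
Then the next iterate is (x, y)₁ = (0.8241, 2.6667).
Round to (0.8241, 2.6667) and repeat: F = (29.002093, 1.370722), J = [[32.871431, 19.223187], [4.9446, -1.0000]].
Δ = (-0.4327, -0.7688), so (x, y)₂ = (0.3914, 1.8979).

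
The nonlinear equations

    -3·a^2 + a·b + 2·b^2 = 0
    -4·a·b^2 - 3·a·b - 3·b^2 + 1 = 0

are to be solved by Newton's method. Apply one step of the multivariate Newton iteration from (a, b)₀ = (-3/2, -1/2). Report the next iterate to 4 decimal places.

(-0.8103, -0.3966)

At (-3/2, -1/2): F = (-5.5000, -0.5000).
Jacobian J = [[-6·a + b, a + 4·b], [-4·b^2 - 3·b, -8·a·b - 3·a - 6·b]].
At the point, J = [[8.5000, -3.5000], [0.5000, 1.5000]] (det J = 14.5000).
Solving J·Δ = −F gives Δ = (0.6897, 0.1034).
Then the next iterate is (a, b)₁ = (-0.8103, -0.3966).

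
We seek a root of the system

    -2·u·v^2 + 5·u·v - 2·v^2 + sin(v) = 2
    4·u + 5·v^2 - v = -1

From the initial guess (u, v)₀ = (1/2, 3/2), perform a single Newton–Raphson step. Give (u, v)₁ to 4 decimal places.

(0.1170, 0.6987)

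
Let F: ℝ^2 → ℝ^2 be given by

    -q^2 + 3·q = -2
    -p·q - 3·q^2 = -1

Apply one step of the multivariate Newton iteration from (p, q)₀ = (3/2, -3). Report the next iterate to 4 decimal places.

At (3/2, -3): F = (-16.0000, -21.5000).
Jacobian J = [[0, -2·q + 3], [-q, -p - 6·q]].
At the point, J = [[0.0000, 9.0000], [3.0000, 16.5000]] (det J = -27.0000).
Solving J·Δ = −F gives Δ = (-2.6111, 1.7778).
Then the next iterate is (p, q)₁ = (-1.1111, -1.2222).

(-1.1111, -1.2222)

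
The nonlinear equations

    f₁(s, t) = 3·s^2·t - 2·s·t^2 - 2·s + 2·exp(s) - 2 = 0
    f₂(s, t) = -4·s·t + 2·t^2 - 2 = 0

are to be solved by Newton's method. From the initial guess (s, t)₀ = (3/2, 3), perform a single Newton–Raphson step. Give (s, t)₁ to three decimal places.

At (3/2, 3): F = (-2.78662, -2.000).
Jacobian J = [[6·s·t - 2·t^2 + 2·exp(s) - 2, 3·s^2 - 4·s·t], [-4·t, -4·s + 4·t]].
At the point, J = [[15.96338, -11.250], [-12.000, 6.000]] (det J = -39.21973).
Solving J·Δ = −F gives Δ = (-1.000, -1.667).
Then the next iterate is (s, t)₁ = (0.500, 1.333).

(0.500, 1.333)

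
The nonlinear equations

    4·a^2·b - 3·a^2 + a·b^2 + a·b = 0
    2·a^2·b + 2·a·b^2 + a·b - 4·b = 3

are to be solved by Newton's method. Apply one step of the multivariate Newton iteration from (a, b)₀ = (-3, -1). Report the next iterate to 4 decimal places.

At (-3, -1): F = (-63.0000, -20.0000).
Jacobian J = [[8·a·b - 6·a + b^2 + b, 4·a^2 + 2·a·b + a], [4·a·b + 2·b^2 + b, 2·a^2 + 4·a·b + a - 4]].
At the point, J = [[42.0000, 39.0000], [13.0000, 23.0000]] (det J = 459.0000).
Solving J·Δ = −F gives Δ = (1.4575, 0.0458).
Then the next iterate is (a, b)₁ = (-1.5425, -0.9542).

(-1.5425, -0.9542)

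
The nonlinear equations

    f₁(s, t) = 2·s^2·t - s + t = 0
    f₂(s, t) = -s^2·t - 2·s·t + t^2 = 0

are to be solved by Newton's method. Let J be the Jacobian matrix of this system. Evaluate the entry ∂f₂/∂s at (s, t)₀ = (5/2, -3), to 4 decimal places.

21.0000

∂f₂/∂s = -2·s·t - 2·t.
At (5/2, -3) this is 21.0000.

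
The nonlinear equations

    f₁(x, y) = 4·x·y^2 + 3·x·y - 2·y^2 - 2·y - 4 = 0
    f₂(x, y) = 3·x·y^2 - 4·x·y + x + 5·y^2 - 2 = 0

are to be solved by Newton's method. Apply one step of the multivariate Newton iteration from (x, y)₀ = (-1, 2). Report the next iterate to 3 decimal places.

(-0.807, 0.836)

At (-1, 2): F = (-38.000, 13.000).
Jacobian J = [[4·y^2 + 3·y, 8·x·y + 3·x - 4·y - 2], [3·y^2 - 4·y + 1, 6·x·y - 4·x + 10·y]].
At the point, J = [[22.000, -29.000], [5.000, 12.000]] (det J = 409.000).
Solving J·Δ = −F gives Δ = (0.193, -1.164).
Then the next iterate is (x, y)₁ = (-0.807, 0.836).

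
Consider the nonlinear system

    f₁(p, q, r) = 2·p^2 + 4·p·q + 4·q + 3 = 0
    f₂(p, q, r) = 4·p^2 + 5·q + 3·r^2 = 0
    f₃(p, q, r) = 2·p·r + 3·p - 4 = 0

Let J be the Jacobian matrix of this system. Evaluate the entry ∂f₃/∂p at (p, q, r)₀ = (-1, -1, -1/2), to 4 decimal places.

2.0000

∂f₃/∂p = 2·r + 3.
At (-1, -1, -1/2) this is 2.0000.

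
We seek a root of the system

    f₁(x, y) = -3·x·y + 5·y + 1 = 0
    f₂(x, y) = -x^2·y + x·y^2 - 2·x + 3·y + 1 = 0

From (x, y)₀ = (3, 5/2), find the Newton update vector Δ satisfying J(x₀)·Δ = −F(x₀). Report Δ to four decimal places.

At (3, 5/2): F = (-9.0000, -1.2500).
Jacobian J = [[-3·y, -3·x + 5], [-2·x·y + y^2 - 2, -x^2 + 2·x·y + 3]].
At the point, J = [[-7.5000, -4.0000], [-10.7500, 9.0000]] (det J = -110.5000).
Solving J·Δ = −F gives Δ = (-0.7783, -0.7907).

(-0.7783, -0.7907)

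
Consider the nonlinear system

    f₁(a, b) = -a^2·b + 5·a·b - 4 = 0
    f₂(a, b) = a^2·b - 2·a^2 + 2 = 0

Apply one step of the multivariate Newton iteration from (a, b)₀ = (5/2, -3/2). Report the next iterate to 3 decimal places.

(2.129, 0.640)

At (5/2, -3/2): F = (-13.375, -19.875).
Jacobian J = [[-2·a·b + 5·b, -a^2 + 5·a], [2·a·b - 4·a, a^2]].
At the point, J = [[0.000, 6.250], [-17.500, 6.250]] (det J = 109.375).
Solving J·Δ = −F gives Δ = (-0.371, 2.140).
Then the next iterate is (a, b)₁ = (2.129, 0.640).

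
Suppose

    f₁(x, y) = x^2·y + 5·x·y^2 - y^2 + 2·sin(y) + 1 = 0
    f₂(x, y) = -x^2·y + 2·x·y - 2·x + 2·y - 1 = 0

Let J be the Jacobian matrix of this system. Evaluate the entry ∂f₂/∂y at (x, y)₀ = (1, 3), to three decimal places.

∂f₂/∂y = -x^2 + 2·x + 2.
At (1, 3) this is 3.000.

3.000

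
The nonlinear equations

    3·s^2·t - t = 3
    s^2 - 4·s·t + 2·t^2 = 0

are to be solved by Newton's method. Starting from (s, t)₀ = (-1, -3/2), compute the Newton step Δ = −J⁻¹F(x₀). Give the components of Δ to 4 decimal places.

At (-1, -3/2): F = (-6.0000, -0.5000).
Jacobian J = [[6·s·t, 3·s^2 - 1], [2·s - 4·t, -4·s + 4·t]].
At the point, J = [[9.0000, 2.0000], [4.0000, -2.0000]] (det J = -26.0000).
Solving J·Δ = −F gives Δ = (0.5000, 0.7500).

(0.5000, 0.7500)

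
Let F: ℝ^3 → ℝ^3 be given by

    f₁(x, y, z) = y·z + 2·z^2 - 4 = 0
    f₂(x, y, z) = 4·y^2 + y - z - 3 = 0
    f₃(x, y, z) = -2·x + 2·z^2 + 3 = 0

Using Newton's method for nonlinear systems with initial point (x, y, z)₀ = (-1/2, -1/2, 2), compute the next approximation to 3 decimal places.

At (-1/2, -1/2, 2): F = (3.000, -4.500, 12.000).
Jacobian J = [[0, z, y + 4·z], [0, 8·y + 1, -1], [-2, 0, 4·z]].
At the point, J = [[0.000, 2.000, 7.500], [0.000, -3.000, -1.000], [-2.000, 0.000, 8.000]] (det J = -41.000).
Solving J·Δ = −F gives Δ = (6.000, -1.500, 0.000).
Then the next iterate is (x, y, z)₁ = (5.500, -2.000, 2.000).

(5.500, -2.000, 2.000)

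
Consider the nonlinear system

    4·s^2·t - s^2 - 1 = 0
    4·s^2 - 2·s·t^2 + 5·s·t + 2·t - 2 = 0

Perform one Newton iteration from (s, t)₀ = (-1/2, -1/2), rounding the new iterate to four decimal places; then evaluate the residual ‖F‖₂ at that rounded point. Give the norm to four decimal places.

85.8278

At (-1/2, -1/2): F = (-1.7500, -0.5000).
Jacobian J = [[8·s·t - 2·s, 4·s^2], [8·s - 2·t^2 + 5·t, -4·s·t + 5·s + 2]].
At the point, J = [[3.0000, 1.0000], [-7.0000, -1.5000]] (det J = 2.5000).
Solving J·Δ = −F gives Δ = (-1.2500, 5.5000).
Then the next iterate is (s, t)₁ = (-1.7500, 5.0000).
Re-evaluating at (-1.7500, 5.0000): F = (57.1875, 64.0000), so ‖F‖₂ = 85.8278.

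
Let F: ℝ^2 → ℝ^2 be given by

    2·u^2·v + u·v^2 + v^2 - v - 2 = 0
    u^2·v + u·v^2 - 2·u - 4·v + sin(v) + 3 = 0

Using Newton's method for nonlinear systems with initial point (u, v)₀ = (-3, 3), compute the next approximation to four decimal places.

At (-3, 3): F = (31.0000, -2.858880).
Jacobian J = [[4·u·v + v^2, 2·u^2 + 2·u·v + 2·v - 1], [2·u·v + v^2 - 2, u^2 + 2·u·v + cos(v) - 4]].
At the point, J = [[-27.0000, 5.0000], [-11.0000, -13.989992]] (det J = 432.729797).
Solving J·Δ = −F gives Δ = (0.9692, -0.9664).
Then the next iterate is (u, v)₁ = (-2.0308, 2.0336).

(-2.0308, 2.0336)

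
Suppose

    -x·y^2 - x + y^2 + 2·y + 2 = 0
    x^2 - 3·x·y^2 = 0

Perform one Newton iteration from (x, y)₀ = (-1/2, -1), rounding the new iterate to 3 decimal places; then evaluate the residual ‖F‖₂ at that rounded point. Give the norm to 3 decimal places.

50.482

At (-1/2, -1): F = (2.000, 1.750).
Jacobian J = [[-y^2 - 1, -2·x·y + 2·y + 2], [2·x - 3·y^2, -6·x·y]].
At the point, J = [[-2.000, -1.000], [-4.000, -3.000]] (det J = 2.000).
Solving J·Δ = −F gives Δ = (2.125, -2.250).
Then the next iterate is (x, y)₁ = (1.625, -3.250).
Re-evaluating at (1.625, -3.250): F = (-12.72656, -48.85156), so ‖F‖₂ = 50.482.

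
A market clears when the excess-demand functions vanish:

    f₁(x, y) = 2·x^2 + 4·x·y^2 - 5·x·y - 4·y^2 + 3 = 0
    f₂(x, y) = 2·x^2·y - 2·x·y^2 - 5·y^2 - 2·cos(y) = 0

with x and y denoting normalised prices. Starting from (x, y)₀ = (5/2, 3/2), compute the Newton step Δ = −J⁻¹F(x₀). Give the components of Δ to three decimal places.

(-0.583, -0.646)

At (5/2, 3/2): F = (10.250, -3.89147).
Jacobian J = [[4·x + 4·y^2 - 5·y, 8·x·y - 5·x - 8·y], [4·x·y - 2·y^2, 2·x^2 - 4·x·y - 10·y + 2·sin(y)]].
At the point, J = [[11.500, 5.500], [10.500, -15.50501]] (det J = -236.05762).
Solving J·Δ = −F gives Δ = (-0.583, -0.646).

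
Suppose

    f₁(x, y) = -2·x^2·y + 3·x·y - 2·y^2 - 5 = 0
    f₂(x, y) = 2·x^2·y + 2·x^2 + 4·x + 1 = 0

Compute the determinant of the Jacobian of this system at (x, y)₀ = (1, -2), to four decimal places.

J = [[-4·x·y + 3·y, -2·x^2 + 3·x - 4·y], [4·x·y + 4·x + 4, 2·x^2]].
At the point, J = [[2.0000, 9.0000], [0.0000, 2.0000]].
det J = 4.0000.

4.0000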